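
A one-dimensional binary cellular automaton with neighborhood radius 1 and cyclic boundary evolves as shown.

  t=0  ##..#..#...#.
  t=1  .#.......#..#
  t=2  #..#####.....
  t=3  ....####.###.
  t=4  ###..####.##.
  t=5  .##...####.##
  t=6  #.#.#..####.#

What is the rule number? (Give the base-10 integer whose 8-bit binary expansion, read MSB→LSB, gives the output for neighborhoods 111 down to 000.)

  [7] ### => #  t=2,i=4
  [6] ##. => #  t=0,i=1
  [5] #.# => #  t=0,i=12
  [4] #.. => .  t=0,i=2
  [3] .## => .  t=0,i=0
  [2] .#. => .  t=0,i=4
  [1] ..# => .  t=0,i=3
  [0] ... => #  t=0,i=9
  bits 11100001 = 225

225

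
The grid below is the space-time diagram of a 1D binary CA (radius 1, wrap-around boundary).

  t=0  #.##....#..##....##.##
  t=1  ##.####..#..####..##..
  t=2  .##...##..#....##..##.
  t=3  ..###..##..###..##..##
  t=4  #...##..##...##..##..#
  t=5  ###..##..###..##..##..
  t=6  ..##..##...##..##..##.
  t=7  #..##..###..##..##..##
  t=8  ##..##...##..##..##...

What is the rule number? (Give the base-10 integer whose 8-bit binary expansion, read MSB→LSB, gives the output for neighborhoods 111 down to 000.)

  ###|.  b7=0 t=0,i=21
  ##.|#  b6=1 t=0,i=0
  #.#|#  b5=1 t=0,i=1
  #..|#  b4=1 t=0,i=4
  .##|.  b3=0 t=0,i=2
  .#.|.  b2=0 t=0,i=8
  ..#|.  b1=0 t=0,i=7
  ...|#  b0=1 t=0,i=5
  bits 01110001 = 113

113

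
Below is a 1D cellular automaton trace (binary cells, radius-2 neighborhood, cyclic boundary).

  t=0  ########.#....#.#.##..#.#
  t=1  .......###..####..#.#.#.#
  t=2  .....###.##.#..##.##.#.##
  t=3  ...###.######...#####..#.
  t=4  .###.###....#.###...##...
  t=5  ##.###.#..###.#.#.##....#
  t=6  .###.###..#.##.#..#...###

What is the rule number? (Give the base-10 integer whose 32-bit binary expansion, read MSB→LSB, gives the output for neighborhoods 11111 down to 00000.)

  nb #####: next=.  (t=0,i=1, bit31=0)
  nb ####.: next=.  (t=0,i=6, bit30=0)
  nb ###.#: next=#  (t=0,i=7, bit29=1)
  nb ###..: next=#  (t=1,i=9, bit28=1)
  nb ##.##: next=#  (t=2,i=8, bit27=1)
  nb ##.#.: next=#  (t=0,i=8, bit26=1)
  nb ##..#: next=#  (t=0,i=20, bit25=1)
  nb ##...: next=.  (t=2,i=0, bit24=0)
  nb #.###: next=#  (t=0,i=24, bit23=1)
  nb #.##.: next=#  (t=0,i=18, bit22=1)
  nb #.#.#: next=.  (t=0,i=16, bit21=0)
  nb #.#..: next=#  (t=0,i=9, bit20=1)
  nb #..##: next=.  (t=1,i=11, bit19=0)
  nb #..#.: next=.  (t=0,i=21, bit18=0)
  nb #...#: next=#  (t=3,i=14, bit17=1)
  nb #....: next=.  (t=0,i=11, bit16=0)
  nb .####: next=.  (t=0,i=0, bit15=0)
  nb .###.: next=.  (t=1,i=8, bit14=0)
  nb .##.#: next=#  (t=2,i=10, bit13=1)
  nb .##..: next=.  (t=0,i=19, bit12=0)
  nb .#.##: next=.  (t=0,i=17, bit11=0)
  nb .#.#.: next=#  (t=0,i=15, bit10=1)
  nb .#..#: next=.  (t=2,i=13, bit9=0)
  nb .#...: next=.  (t=0,i=10, bit8=0)
  nb ..###: next=#  (t=1,i=7, bit7=1)
  nb ..##.: next=.  (t=2,i=15, bit6=0)
  nb ..#.#: next=#  (t=0,i=14, bit5=1)
  nb ..#..: next=.  (t=3,i=23, bit4=0)
  nb ...##: next=#  (t=1,i=6, bit3=1)
  nb ...#.: next=#  (t=0,i=13, bit2=1)
  nb ....#: next=#  (t=0,i=12, bit1=1)
  nb .....: next=.  (t=1,i=2, bit0=0)
  bits 00111110110100100010010010101110 = 1053959342

1053959342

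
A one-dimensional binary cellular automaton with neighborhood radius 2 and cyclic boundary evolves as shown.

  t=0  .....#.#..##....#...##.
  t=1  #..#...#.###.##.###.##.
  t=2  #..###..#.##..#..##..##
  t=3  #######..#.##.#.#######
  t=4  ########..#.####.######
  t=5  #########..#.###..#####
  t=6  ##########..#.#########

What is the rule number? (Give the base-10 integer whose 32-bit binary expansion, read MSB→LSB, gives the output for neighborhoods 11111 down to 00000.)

4131125714

  [31] ##### => #  t=3,i=0
  [30] ####. => #  t=3,i=5
  [29] ###.# => #  t=1,i=11
  [28] ###.. => #  t=2,i=0
  [27] ##.## => .  t=1,i=12
  [26] ##.#. => #  t=1,i=22
  [25] ##..# => #  t=2,i=1
  [24] ##... => .  t=0,i=12
  [23] #.### => .  t=1,i=9
  [22] #.##. => .  t=1,i=13
  [21] #.#.# => #  t=3,i=14
  [20] #.#.. => #  t=0,i=7
  [19] #..## => #  t=0,i=9
  [18] #..#. => .  t=1,i=2
  [17] #...# => #  t=0,i=18
  [16] #.... => #  t=0,i=0
  [15] .#### => #  t=3,i=17
  [14] .###. => #  t=1,i=10
  [13] .##.# => #  t=1,i=14
  [12] .##.. => #  t=0,i=11
  [11] .#.## => #  t=1,i=8
  [10] .#.#. => .  t=0,i=6
  [9] .#..# => .  t=0,i=8
  [8] .#... => #  t=0,i=17
  [7] ..### => #  t=2,i=3
  [6] ..##. => #  t=0,i=10
  [5] ..#.# => .  t=0,i=5
  [4] ..#.. => #  t=0,i=16
  [3] ...## => .  t=0,i=19
  [2] ...#. => .  t=0,i=4
  [1] ....# => #  t=0,i=3
  [0] ..... => .  t=0,i=1
  bits 11110110001110111111100111010010 = 4131125714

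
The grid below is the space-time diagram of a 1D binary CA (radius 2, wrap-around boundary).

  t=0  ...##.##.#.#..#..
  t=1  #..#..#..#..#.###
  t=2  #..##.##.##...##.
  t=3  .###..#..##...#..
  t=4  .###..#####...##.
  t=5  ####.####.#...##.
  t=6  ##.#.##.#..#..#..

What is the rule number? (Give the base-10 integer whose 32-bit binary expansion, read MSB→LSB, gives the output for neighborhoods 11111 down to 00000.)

2968114129

  #####|#  b31=1 t=4,i=8
  ####.|.  b30=0 t=1,i=16
  ###.#|#  b29=1 t=5,i=3
  ###..|#  b28=1 t=1,i=0
  ##.##|.  b27=0 t=0,i=5
  ##.#.|.  b26=0 t=0,i=8
  ##..#|.  b25=0 t=1,i=1
  ##...|.  b24=0 t=2,i=11
  #.###|#  b23=1 t=1,i=14
  #.##.|#  b22=1 t=0,i=6
  #.#.#|#  b21=1 t=0,i=9
  #.#..|.  b20=0 t=0,i=11
  #..##|#  b19=1 t=2,i=2
  #..#.|.  b18=0 t=0,i=13
  #...#|.  b17=0 t=2,i=12
  #....|#  b16=1 t=0,i=16
  .####|#  b15=1 t=1,i=15
  .###.|#  b14=1 t=3,i=2
  .##.#|.  b13=0 t=0,i=4
  .##..|#  b12=1 t=2,i=10
  .#.##|.  b11=0 t=1,i=13
  .#.#.|.  b10=0 t=0,i=10
  .#..#|#  b9=1 t=0,i=12
  .#...|#  b8=1 t=0,i=15
  ..###|#  b7=1 t=3,i=1
  ..##.|#  b6=1 t=0,i=3
  ..#.#|.  b5=0 t=1,i=12
  ..#..|#  b4=1 t=0,i=14
  ...##|.  b3=0 t=0,i=2
  ...#.|.  b2=0 t=3,i=13
  ....#|.  b1=0 t=0,i=1
  .....|#  b0=1 t=0,i=0
  bits 10110000111010011101001111010001 = 2968114129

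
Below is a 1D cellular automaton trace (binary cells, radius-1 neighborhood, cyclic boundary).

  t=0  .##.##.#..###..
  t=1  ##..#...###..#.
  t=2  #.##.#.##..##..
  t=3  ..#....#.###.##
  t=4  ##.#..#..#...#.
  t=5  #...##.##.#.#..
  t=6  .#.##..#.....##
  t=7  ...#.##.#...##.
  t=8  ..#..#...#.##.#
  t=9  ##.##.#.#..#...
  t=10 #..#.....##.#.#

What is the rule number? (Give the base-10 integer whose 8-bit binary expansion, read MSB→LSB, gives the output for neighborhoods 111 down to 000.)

  nb ###: next=.  (t=0,i=11, bit7=0)
  nb ##.: next=.  (t=0,i=2, bit6=0)
  nb #.#: next=.  (t=0,i=3, bit5=0)
  nb #..: next=#  (t=0,i=8, bit4=1)
  nb .##: next=#  (t=0,i=1, bit3=1)
  nb .#.: next=.  (t=0,i=7, bit2=0)
  nb ..#: next=#  (t=0,i=0, bit1=1)
  nb ...: next=.  (t=0,i=14, bit0=0)
  bits 00011010 = 26

26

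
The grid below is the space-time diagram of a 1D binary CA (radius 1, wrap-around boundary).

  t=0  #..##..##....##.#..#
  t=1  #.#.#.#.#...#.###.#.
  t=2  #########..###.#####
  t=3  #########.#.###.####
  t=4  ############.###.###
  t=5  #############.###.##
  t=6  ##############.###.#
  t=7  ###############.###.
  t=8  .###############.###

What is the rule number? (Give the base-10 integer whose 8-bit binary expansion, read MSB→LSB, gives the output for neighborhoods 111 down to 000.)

  [7] ### => #  t=1,i=15
  [6] ##. => #  t=0,i=0
  [5] #.# => #  t=0,i=15
  [4] #.. => .  t=0,i=1
  [3] .## => .  t=0,i=3
  [2] .#. => #  t=0,i=16
  [1] ..# => #  t=0,i=2
  [0] ... => .  t=0,i=10
  bits 11100110 = 230

230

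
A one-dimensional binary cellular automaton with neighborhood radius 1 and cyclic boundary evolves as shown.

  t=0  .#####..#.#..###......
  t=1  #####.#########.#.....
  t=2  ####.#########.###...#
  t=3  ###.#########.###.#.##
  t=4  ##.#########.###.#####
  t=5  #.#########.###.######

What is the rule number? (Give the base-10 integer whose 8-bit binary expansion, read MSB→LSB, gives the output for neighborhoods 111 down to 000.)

190

  ###|#  b7=1 t=0,i=2
  ##.|.  b6=0 t=0,i=5
  #.#|#  b5=1 t=0,i=9
  #..|#  b4=1 t=0,i=6
  .##|#  b3=1 t=0,i=1
  .#.|#  b2=1 t=0,i=8
  ..#|#  b1=1 t=0,i=0
  ...|.  b0=0 t=0,i=17
  bits 10111110 = 190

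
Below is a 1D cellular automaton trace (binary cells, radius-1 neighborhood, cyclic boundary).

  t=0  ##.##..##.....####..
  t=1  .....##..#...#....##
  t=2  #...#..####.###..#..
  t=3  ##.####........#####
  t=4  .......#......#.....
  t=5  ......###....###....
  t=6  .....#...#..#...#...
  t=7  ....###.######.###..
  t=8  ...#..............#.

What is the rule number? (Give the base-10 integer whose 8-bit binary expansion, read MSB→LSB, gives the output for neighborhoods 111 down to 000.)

22

  ### -> .   bit 7 = 0  t=0,i=15
  ##. -> .   bit 6 = 0  t=0,i=1
  #.# -> .   bit 5 = 0  t=0,i=2
  #.. -> #   bit 4 = 1  t=0,i=5
  .## -> .   bit 3 = 0  t=0,i=0
  .#. -> #   bit 2 = 1  t=1,i=9
  ..# -> #   bit 1 = 1  t=0,i=6
  ... -> .   bit 0 = 0  t=0,i=10
  bits 00010110 = 22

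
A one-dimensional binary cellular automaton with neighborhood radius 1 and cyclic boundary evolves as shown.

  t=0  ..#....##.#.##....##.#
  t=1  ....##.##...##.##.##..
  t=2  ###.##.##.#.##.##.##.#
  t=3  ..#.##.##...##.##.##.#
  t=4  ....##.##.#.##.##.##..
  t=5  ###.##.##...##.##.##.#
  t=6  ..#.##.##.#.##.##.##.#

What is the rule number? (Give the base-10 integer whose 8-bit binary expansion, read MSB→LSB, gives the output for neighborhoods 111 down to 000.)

73

  ### -> .   bit 7 = 0  t=2,i=0
  ##. -> #   bit 6 = 1  t=0,i=8
  #.# -> .   bit 5 = 0  t=0,i=9
  #.. -> .   bit 4 = 0  t=0,i=0
  .## -> #   bit 3 = 1  t=0,i=7
  .#. -> .   bit 2 = 0  t=0,i=2
  ..# -> .   bit 1 = 0  t=0,i=1
  ... -> #   bit 0 = 1  t=0,i=4
  bits 01001001 = 73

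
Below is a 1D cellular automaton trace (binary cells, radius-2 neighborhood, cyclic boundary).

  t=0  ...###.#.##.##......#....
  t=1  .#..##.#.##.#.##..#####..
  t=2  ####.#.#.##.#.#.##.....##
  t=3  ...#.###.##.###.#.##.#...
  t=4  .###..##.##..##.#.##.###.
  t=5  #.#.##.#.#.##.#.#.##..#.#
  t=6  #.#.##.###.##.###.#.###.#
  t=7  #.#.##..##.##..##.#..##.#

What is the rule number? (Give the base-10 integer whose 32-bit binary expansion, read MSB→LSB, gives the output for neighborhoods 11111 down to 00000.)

595552054

  ##### -> .   bit 31 = 0  t=1,i=20
  ####. -> .   bit 30 = 0  t=1,i=21
  ###.# -> #   bit 29 = 1  t=0,i=5
  ###.. -> .   bit 28 = 0  t=1,i=22
  ##.## -> .   bit 27 = 0  t=0,i=11
  ##.#. -> .   bit 26 = 0  t=0,i=6
  ##..# -> #   bit 25 = 1  t=1,i=16
  ##... -> #   bit 24 = 1  t=0,i=14
  #.### -> .   bit 23 = 0  t=3,i=5
  #.##. -> #   bit 22 = 1  t=0,i=9
  #.#.# -> #   bit 21 = 1  t=0,i=7
  #.#.. -> #   bit 20 = 1  t=3,i=21
  #..## -> #   bit 19 = 1  t=1,i=3
  #..#. -> #   bit 18 = 1  t=5,i=21
  #...# -> #   bit 17 = 1  t=1,i=24
  #.... -> #   bit 16 = 1  t=0,i=15
  .#### -> .   bit 15 = 0  t=1,i=19
  .###. -> #   bit 14 = 1  t=0,i=4
  .##.# -> #   bit 13 = 1  t=0,i=10
  .##.. -> .   bit 12 = 0  t=0,i=13
  .#.## -> .   bit 11 = 0  t=0,i=8
  .#.#. -> #   bit 10 = 1  t=2,i=6
  .#..# -> #   bit 9 = 1  t=1,i=2
  .#... -> #   bit 8 = 1  t=0,i=21
  ..### -> .   bit 7 = 0  t=0,i=3
  ..##. -> .   bit 6 = 0  t=1,i=4
  ..#.# -> #   bit 5 = 1  t=3,i=3
  ..#.. -> #   bit 4 = 1  t=0,i=20
  ...## -> .   bit 3 = 0  t=0,i=2
  ...#. -> #   bit 2 = 1  t=0,i=19
  ....# -> #   bit 1 = 1  t=0,i=1
  ..... -> .   bit 0 = 0  t=0,i=0
  bits 00100011011111110110011100110110 = 595552054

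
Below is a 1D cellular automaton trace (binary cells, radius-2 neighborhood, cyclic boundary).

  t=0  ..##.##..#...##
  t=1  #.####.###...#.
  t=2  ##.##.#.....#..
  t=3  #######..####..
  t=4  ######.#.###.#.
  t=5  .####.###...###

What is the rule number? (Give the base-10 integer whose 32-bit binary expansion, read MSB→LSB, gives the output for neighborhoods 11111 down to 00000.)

  nb #####: next=#  (t=3,i=2, bit31=1)
  nb ####.: next=#  (t=1,i=4, bit30=1)
  nb ###.#: next=.  (t=1,i=5, bit29=0)
  nb ###..: next=.  (t=1,i=9, bit28=0)
  nb ##.##: next=#  (t=0,i=4, bit27=1)
  nb ##.#.: next=#  (t=2,i=5, bit26=1)
  nb ##..#: next=#  (t=0,i=0, bit25=1)
  nb ##...: next=.  (t=1,i=10, bit24=0)
  nb #.###: next=.  (t=1,i=2, bit23=0)
  nb #.##.: next=#  (t=0,i=5, bit22=1)
  nb #.#.#: next=#  (t=1,i=0, bit21=1)
  nb #.#..: next=#  (t=2,i=6, bit20=1)
  nb #..##: next=.  (t=0,i=1, bit19=0)
  nb #..#.: next=#  (t=0,i=8, bit18=1)
  nb #...#: next=.  (t=0,i=11, bit17=0)
  nb #....: next=.  (t=2,i=8, bit16=0)
  nb .####: next=#  (t=1,i=3, bit15=1)
  nb .###.: next=.  (t=1,i=8, bit14=0)
  nb .##.#: next=#  (t=0,i=3, bit13=1)
  nb .##..: next=.  (t=0,i=6, bit12=0)
  nb .#.##: next=#  (t=1,i=1, bit11=1)
  nb .#.#.: next=.  (t=1,i=14, bit10=0)
  nb .#..#: next=.  (t=2,i=13, bit9=0)
  nb .#...: next=.  (t=0,i=10, bit8=0)
  nb ..###: next=#  (t=3,i=0, bit7=1)
  nb ..##.: next=#  (t=0,i=2, bit6=1)
  nb ..#.#: next=.  (t=1,i=13, bit5=0)
  nb ..#..: next=#  (t=0,i=9, bit4=1)
  nb ...##: next=.  (t=0,i=12, bit3=0)
  nb ...#.: next=#  (t=1,i=12, bit2=1)
  nb ....#: next=#  (t=2,i=10, bit1=1)
  nb .....: next=#  (t=2,i=9, bit0=1)
  bits 11001110011101001010100011010111 = 3463751895

3463751895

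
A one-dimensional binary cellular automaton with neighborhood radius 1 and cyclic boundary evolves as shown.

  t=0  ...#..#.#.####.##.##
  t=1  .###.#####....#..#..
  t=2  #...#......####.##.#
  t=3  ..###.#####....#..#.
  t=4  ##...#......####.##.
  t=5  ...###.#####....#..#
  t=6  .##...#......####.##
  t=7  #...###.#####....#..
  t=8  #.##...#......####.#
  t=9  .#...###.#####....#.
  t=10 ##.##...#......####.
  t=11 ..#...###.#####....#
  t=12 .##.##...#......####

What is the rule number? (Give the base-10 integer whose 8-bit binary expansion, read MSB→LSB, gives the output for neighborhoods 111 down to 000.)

39

  nb ###: next=.  (t=0,i=11, bit7=0)
  nb ##.: next=.  (t=0,i=13, bit6=0)
  nb #.#: next=#  (t=0,i=7, bit5=1)
  nb #..: next=.  (t=0,i=0, bit4=0)
  nb .##: next=.  (t=0,i=10, bit3=0)
  nb .#.: next=#  (t=0,i=3, bit2=1)
  nb ..#: next=#  (t=0,i=2, bit1=1)
  nb ...: next=#  (t=0,i=1, bit0=1)
  bits 00100111 = 39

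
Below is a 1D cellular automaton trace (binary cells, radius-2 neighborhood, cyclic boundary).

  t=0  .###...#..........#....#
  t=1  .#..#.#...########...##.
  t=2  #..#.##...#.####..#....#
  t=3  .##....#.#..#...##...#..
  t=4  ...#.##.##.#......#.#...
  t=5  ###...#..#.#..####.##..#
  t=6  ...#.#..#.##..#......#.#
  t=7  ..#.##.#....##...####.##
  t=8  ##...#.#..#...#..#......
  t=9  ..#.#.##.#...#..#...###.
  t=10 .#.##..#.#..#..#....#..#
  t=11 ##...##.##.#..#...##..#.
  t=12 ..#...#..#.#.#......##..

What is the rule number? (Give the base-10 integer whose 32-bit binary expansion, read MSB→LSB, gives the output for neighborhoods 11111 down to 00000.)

  #####|#  b31=1 t=1,i=12
  ####.|.  b30=0 t=1,i=16
  ###.#|.  b29=0 t=5,i=17
  ###..|.  b28=0 t=0,i=3
  ##.##|.  b27=0 t=4,i=7
  ##.#.|.  b26=0 t=4,i=10
  ##..#|#  b25=1 t=1,i=23
  ##...|#  b24=1 t=0,i=4
  #.###|#  b23=1 t=0,i=1
  #.##.|.  b22=0 t=2,i=5
  #.#.#|#  b21=1 t=9,i=4
  #.#..|#  b20=1 t=1,i=6
  #..##|.  b19=0 t=5,i=13
  #..#.|#  b18=1 t=1,i=0
  #...#|.  b17=0 t=0,i=5
  #....|.  b16=0 t=0,i=9
  .####|.  b15=0 t=1,i=11
  .###.|.  b14=0 t=0,i=2
  .##.#|#  b13=1 t=4,i=6
  .##..|.  b12=0 t=1,i=22
  .#.##|.  b11=0 t=0,i=0
  .#.#.|#  b10=1 t=1,i=5
  .#..#|.  b9=0 t=1,i=2
  .#...|.  b8=0 t=0,i=8
  ..###|#  b7=1 t=1,i=10
  ..##.|.  b6=0 t=1,i=21
  ..#.#|.  b5=0 t=0,i=23
  ..#..|.  b4=0 t=0,i=7
  ...##|.  b3=0 t=1,i=9
  ...#.|#  b2=1 t=0,i=6
  ....#|#  b1=1 t=0,i=16
  .....|#  b0=1 t=0,i=10
  bits 10000011101101000010010010000111 = 2209621127

2209621127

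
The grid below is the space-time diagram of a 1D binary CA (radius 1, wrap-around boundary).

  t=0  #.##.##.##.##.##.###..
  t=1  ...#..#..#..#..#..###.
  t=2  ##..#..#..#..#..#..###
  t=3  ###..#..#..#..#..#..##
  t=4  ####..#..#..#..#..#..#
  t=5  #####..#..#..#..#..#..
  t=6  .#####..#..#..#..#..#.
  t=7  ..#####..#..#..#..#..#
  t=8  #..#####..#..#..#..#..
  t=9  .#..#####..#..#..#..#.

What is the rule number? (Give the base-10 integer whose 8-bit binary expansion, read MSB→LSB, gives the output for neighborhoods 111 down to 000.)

209

  ###|#  b7=1 t=0,i=18
  ##.|#  b6=1 t=0,i=3
  #.#|.  b5=0 t=0,i=1
  #..|#  b4=1 t=0,i=20
  .##|.  b3=0 t=0,i=2
  .#.|.  b2=0 t=0,i=0
  ..#|.  b1=0 t=0,i=21
  ...|#  b0=1 t=1,i=0
  bits 11010001 = 209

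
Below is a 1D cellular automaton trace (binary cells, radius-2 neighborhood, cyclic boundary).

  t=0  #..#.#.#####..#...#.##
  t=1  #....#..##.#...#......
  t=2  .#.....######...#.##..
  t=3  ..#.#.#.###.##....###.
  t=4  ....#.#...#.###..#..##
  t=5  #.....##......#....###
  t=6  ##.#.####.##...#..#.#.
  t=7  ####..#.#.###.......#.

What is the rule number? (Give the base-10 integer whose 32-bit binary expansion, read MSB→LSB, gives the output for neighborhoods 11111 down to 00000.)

3044585801

  [31] ##### => #  t=0,i=9
  [30] ####. => .  t=0,i=10
  [29] ###.# => #  t=3,i=10
  [28] ###.. => #  t=0,i=0
  [27] ##.## => .  t=3,i=11
  [26] ##.#. => #  t=1,i=10
  [25] ##..# => .  t=0,i=1
  [24] ##... => #  t=2,i=13
  [23] #.### => .  t=0,i=7
  [22] #.##. => #  t=2,i=18
  [21] #.#.# => #  t=0,i=5
  [20] #.#.. => #  t=1,i=11
  [19] #..## => #  t=1,i=7
  [18] #..#. => .  t=0,i=2
  [17] #...# => .  t=0,i=16
  [16] #.... => .  t=1,i=2
  [15] .#### => #  t=0,i=8
  [14] .###. => .  t=0,i=21
  [13] .##.# => #  t=1,i=9
  [12] .##.. => #  t=2,i=19
  [11] .#.## => .  t=0,i=6
  [10] .#.#. => .  t=0,i=4
  [9] .#..# => .  t=1,i=6
  [8] .#... => #  t=0,i=15
  [7] ..### => .  t=2,i=7
  [6] ..##. => #  t=1,i=8
  [5] ..#.# => .  t=0,i=3
  [4] ..#.. => .  t=0,i=14
  [3] ...## => #  t=2,i=6
  [2] ...#. => .  t=0,i=17
  [1] ....# => .  t=1,i=3
  [0] ..... => #  t=1,i=18
  bits 10110101011110001011000101001001 = 3044585801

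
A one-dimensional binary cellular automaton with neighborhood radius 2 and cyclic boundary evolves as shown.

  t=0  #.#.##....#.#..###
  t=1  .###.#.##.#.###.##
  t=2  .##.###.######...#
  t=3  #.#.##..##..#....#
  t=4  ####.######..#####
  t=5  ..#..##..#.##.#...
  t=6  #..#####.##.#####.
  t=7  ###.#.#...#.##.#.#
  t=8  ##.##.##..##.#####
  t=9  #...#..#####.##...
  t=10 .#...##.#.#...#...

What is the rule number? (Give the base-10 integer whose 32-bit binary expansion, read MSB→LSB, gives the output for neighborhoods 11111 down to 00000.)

  #####|.  b31=0 t=2,i=10
  ####.|#  b30=1 t=0,i=17
  ###.#|.  b29=0 t=0,i=0
  ###..|.  b28=0 t=2,i=13
  ##.##|.  b27=0 t=1,i=0
  ##.#.|#  b26=1 t=0,i=1
  ##..#|#  b25=1 t=3,i=6
  ##...|.  b24=0 t=0,i=6
  #.###|#  b23=1 t=1,i=1
  #.##.|.  b22=0 t=0,i=4
  #.#.#|#  b21=1 t=0,i=2
  #.#..|#  b20=1 t=0,i=12
  #..##|#  b19=1 t=0,i=14
  #..#.|.  b18=0 t=3,i=11
  #...#|.  b17=0 t=2,i=15
  #....|#  b16=1 t=0,i=7
  .####|#  b15=1 t=0,i=16
  .###.|#  b14=1 t=1,i=2
  .##.#|#  b13=1 t=1,i=8
  .##..|#  b12=1 t=0,i=5
  .#.##|#  b11=1 t=0,i=3
  .#.#.|.  b10=0 t=0,i=11
  .#..#|#  b9=1 t=0,i=13
  .#...|#  b8=1 t=3,i=13
  ..###|.  b7=0 t=0,i=15
  ..##.|#  b6=1 t=3,i=8
  ..#.#|#  b5=1 t=0,i=10
  ..#..|.  b4=0 t=3,i=12
  ...##|#  b3=1 t=3,i=16
  ...#.|.  b2=0 t=0,i=9
  ....#|#  b1=1 t=0,i=8
  .....|.  b0=0 t=5,i=17
  bits 01000110101110011111101101101010 = 1186593642

1186593642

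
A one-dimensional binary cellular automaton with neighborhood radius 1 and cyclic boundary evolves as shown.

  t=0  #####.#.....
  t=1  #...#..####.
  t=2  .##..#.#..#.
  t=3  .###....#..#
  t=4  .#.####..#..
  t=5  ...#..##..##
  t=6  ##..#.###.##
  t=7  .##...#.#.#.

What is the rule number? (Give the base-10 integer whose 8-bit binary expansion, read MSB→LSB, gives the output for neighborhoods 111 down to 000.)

  ### -> .   bit 7 = 0  t=0,i=1
  ##. -> #   bit 6 = 1  t=0,i=4
  #.# -> .   bit 5 = 0  t=0,i=5
  #.. -> #   bit 4 = 1  t=0,i=7
  .## -> #   bit 3 = 1  t=0,i=0
  .#. -> .   bit 2 = 0  t=0,i=6
  ..# -> .   bit 1 = 0  t=0,i=11
  ... -> #   bit 0 = 1  t=0,i=8
  bits 01011001 = 89

89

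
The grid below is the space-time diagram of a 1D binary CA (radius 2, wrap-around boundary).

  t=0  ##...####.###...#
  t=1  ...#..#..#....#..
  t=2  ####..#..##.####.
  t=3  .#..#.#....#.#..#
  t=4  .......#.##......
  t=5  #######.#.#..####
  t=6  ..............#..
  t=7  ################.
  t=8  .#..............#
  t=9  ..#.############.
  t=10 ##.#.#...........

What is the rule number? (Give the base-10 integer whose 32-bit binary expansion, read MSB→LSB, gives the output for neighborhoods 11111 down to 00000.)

167942423

  ##### -> .   bit 31 = 0  t=5,i=0
  ####. -> .   bit 30 = 0  t=0,i=7
  ###.# -> .   bit 29 = 0  t=0,i=8
  ###.. -> .   bit 28 = 0  t=0,i=1
  ##.## -> #   bit 27 = 1  t=0,i=9
  ##.#. -> .   bit 26 = 0  t=5,i=7
  ##..# -> #   bit 25 = 1  t=2,i=4
  ##... -> .   bit 24 = 0  t=0,i=2
  #.### -> .   bit 23 = 0  t=0,i=10
  #.##. -> .   bit 22 = 0  t=4,i=9
  #.#.# -> .   bit 21 = 0  t=5,i=8
  #.#.. -> .   bit 20 = 0  t=3,i=1
  #..## -> .   bit 19 = 0  t=2,i=8
  #..#. -> .   bit 18 = 0  t=1,i=5
  #...# -> #   bit 17 = 1  t=0,i=3
  #.... -> .   bit 16 = 0  t=1,i=11
  .#### -> #   bit 15 = 1  t=0,i=6
  .###. -> .   bit 14 = 0  t=0,i=0
  .##.# -> .   bit 13 = 0  t=2,i=10
  .##.. -> #   bit 12 = 1  t=4,i=10
  .#.## -> #   bit 11 = 1  t=4,i=8
  .#.#. -> .   bit 10 = 0  t=3,i=0
  .#..# -> .   bit 9 = 0  t=1,i=4
  .#... -> #   bit 8 = 1  t=1,i=10
  ..### -> .   bit 7 = 0  t=0,i=5
  ..##. -> .   bit 6 = 0  t=2,i=9
  ..#.# -> .   bit 5 = 0  t=3,i=4
  ..#.. -> #   bit 4 = 1  t=1,i=3
  ...## -> .   bit 3 = 0  t=0,i=4
  ...#. -> #   bit 2 = 1  t=1,i=2
  ....# -> #   bit 1 = 1  t=1,i=1
  ..... -> #   bit 0 = 1  t=1,i=0
  bits 00001010000000101001100100010111 = 167942423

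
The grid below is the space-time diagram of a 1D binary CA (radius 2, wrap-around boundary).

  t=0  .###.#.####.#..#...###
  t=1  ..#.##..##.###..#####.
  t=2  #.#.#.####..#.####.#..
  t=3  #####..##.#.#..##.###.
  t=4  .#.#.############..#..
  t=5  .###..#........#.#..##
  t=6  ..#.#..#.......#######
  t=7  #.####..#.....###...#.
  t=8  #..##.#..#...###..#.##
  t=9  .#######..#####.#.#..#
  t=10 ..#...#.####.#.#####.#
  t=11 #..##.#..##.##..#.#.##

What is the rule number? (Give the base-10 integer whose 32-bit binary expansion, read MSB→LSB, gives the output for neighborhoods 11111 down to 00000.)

1182459880

  #####|.  b31=0 t=1,i=18
  ####.|#  b30=1 t=0,i=9
  ###.#|.  b29=0 t=0,i=3
  ###..|.  b28=0 t=1,i=13
  ##.##|.  b27=0 t=0,i=0
  ##.#.|#  b26=1 t=0,i=4
  ##..#|#  b25=1 t=1,i=6
  ##...|.  b24=0 t=1,i=21
  #.###|.  b23=0 t=0,i=1
  #.##.|#  b22=1 t=1,i=4
  #.#.#|#  b21=1 t=0,i=5
  #.#..|#  b20=1 t=0,i=12
  #..##|#  b19=1 t=1,i=7
  #..#.|.  b18=0 t=0,i=14
  #...#|#  b17=1 t=0,i=17
  #....|.  b16=0 t=5,i=8
  .####|#  b15=1 t=0,i=8
  .###.|#  b14=1 t=0,i=2
  .##.#|#  b13=1 t=1,i=9
  .##..|.  b12=0 t=1,i=5
  .#.##|.  b11=0 t=0,i=6
  .#.#.|#  b10=1 t=2,i=1
  .#..#|#  b9=1 t=0,i=13
  .#...|#  b8=1 t=0,i=16
  ..###|#  b7=1 t=0,i=19
  ..##.|#  b6=1 t=1,i=8
  ..#.#|#  b5=1 t=1,i=2
  ..#..|.  b4=0 t=0,i=15
  ...##|#  b3=1 t=0,i=18
  ...#.|.  b2=0 t=1,i=1
  ....#|.  b1=0 t=5,i=13
  .....|.  b0=0 t=5,i=9
  bits 01000110011110101110011111101000 = 1182459880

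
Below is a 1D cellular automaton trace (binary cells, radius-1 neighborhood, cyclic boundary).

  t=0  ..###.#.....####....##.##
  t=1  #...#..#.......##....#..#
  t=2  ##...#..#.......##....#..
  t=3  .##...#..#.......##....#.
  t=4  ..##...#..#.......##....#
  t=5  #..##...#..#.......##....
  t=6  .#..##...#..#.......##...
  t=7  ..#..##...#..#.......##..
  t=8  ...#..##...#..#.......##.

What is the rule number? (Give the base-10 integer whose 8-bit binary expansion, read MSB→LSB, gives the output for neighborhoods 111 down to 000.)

  [7] ### => .  t=0,i=3
  [6] ##. => #  t=0,i=4
  [5] #.# => .  t=0,i=5
  [4] #.. => #  t=0,i=0
  [3] .## => .  t=0,i=2
  [2] .#. => .  t=0,i=6
  [1] ..# => .  t=0,i=1
  [0] ... => .  t=0,i=8
  bits 01010000 = 80

80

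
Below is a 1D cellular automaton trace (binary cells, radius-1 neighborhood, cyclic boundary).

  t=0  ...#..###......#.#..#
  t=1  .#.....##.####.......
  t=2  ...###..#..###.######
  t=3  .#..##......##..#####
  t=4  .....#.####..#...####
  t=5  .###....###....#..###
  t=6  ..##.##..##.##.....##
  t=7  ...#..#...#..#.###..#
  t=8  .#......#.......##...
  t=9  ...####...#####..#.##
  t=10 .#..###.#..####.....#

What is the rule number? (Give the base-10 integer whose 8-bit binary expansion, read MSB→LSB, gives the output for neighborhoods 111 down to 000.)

  ### -> #   bit 7 = 1  t=0,i=7
  ##. -> #   bit 6 = 1  t=0,i=8
  #.# -> .   bit 5 = 0  t=0,i=16
  #.. -> .   bit 4 = 0  t=0,i=0
  .## -> .   bit 3 = 0  t=0,i=6
  .#. -> .   bit 2 = 0  t=0,i=3
  ..# -> .   bit 1 = 0  t=0,i=2
  ... -> #   bit 0 = 1  t=0,i=1
  bits 11000001 = 193

193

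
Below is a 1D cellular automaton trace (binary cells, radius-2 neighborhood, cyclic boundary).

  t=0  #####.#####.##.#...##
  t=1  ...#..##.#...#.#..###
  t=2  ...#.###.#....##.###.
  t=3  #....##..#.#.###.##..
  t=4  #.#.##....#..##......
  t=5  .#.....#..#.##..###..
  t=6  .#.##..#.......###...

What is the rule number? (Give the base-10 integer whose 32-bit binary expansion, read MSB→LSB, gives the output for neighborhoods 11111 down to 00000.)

1083827417

  nb #####: next=.  (t=0,i=0, bit31=0)
  nb ####.: next=#  (t=0,i=3, bit30=1)
  nb ###.#: next=.  (t=0,i=4, bit29=0)
  nb ###..: next=.  (t=1,i=20, bit28=0)
  nb ##.##: next=.  (t=0,i=5, bit27=0)
  nb ##.#.: next=.  (t=0,i=14, bit26=0)
  nb ##..#: next=.  (t=3,i=7, bit25=0)
  nb ##...: next=.  (t=1,i=0, bit24=0)
  nb #.###: next=#  (t=0,i=6, bit23=1)
  nb #.##.: next=.  (t=0,i=12, bit22=0)
  nb #.#.#: next=.  (t=3,i=11, bit21=0)
  nb #.#..: next=#  (t=0,i=15, bit20=1)
  nb #..##: next=#  (t=1,i=5, bit19=1)
  nb #..#.: next=.  (t=3,i=8, bit18=0)
  nb #...#: next=.  (t=0,i=17, bit17=0)
  nb #....: next=#  (t=2,i=0, bit16=1)
  nb .####: next=#  (t=0,i=7, bit15=1)
  nb .###.: next=#  (t=1,i=19, bit14=1)
  nb .##.#: next=#  (t=0,i=13, bit13=1)
  nb .##..: next=.  (t=3,i=6, bit12=0)
  nb .#.##: next=.  (t=2,i=4, bit11=0)
  nb .#.#.: next=#  (t=1,i=14, bit10=1)
  nb .#..#: next=.  (t=1,i=4, bit9=0)
  nb .#...: next=.  (t=0,i=16, bit8=0)
  nb ..###: next=#  (t=0,i=19, bit7=1)
  nb ..##.: next=#  (t=1,i=6, bit6=1)
  nb ..#.#: next=.  (t=1,i=13, bit5=0)
  nb ..#..: next=#  (t=1,i=3, bit4=1)
  nb ...##: next=#  (t=0,i=18, bit3=1)
  nb ...#.: next=.  (t=1,i=2, bit2=0)
  nb ....#: next=.  (t=2,i=1, bit1=0)
  nb .....: next=#  (t=4,i=17, bit0=1)
  bits 01000000100110011110010011011001 = 1083827417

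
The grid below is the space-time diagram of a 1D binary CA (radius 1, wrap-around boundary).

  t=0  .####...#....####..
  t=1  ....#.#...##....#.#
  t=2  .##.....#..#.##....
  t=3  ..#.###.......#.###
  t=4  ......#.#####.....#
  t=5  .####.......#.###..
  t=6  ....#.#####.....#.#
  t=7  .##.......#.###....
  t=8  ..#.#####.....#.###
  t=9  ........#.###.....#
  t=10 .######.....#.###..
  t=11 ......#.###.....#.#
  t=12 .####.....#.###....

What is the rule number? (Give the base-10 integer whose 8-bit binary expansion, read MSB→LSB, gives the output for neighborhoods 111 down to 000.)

  nb ###: next=.  (t=0,i=2, bit7=0)
  nb ##.: next=#  (t=0,i=4, bit6=1)
  nb #.#: next=.  (t=1,i=5, bit5=0)
  nb #..: next=.  (t=0,i=5, bit4=0)
  nb .##: next=.  (t=0,i=1, bit3=0)
  nb .#.: next=.  (t=0,i=8, bit2=0)
  nb ..#: next=.  (t=0,i=0, bit1=0)
  nb ...: next=#  (t=0,i=6, bit0=1)
  bits 01000001 = 65

65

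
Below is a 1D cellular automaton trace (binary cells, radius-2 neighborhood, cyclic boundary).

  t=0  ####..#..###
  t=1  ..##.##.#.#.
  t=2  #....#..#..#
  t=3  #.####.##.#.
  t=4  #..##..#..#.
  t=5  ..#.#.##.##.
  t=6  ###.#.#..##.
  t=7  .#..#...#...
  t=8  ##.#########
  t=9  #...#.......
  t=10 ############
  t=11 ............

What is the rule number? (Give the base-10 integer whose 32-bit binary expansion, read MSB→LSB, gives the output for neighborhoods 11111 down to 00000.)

1349505335

  ##### -> .   bit 31 = 0  t=0,i=0
  ####. -> #   bit 30 = 1  t=0,i=2
  ###.# -> .   bit 29 = 0  t=3,i=5
  ###.. -> #   bit 28 = 1  t=0,i=3
  ##.## -> .   bit 27 = 0  t=1,i=4
  ##.#. -> .   bit 26 = 0  t=1,i=7
  ##..# -> .   bit 25 = 0  t=0,i=4
  ##... -> .   bit 24 = 0  t=2,i=1
  #.### -> .   bit 23 = 0  t=3,i=2
  #.##. -> #   bit 22 = 1  t=1,i=5
  #.#.# -> #   bit 21 = 1  t=1,i=8
  #.#.. -> .   bit 20 = 0  t=1,i=10
  #..## -> #   bit 19 = 1  t=0,i=8
  #..#. -> #   bit 18 = 1  t=0,i=5
  #...# -> #   bit 17 = 1  t=1,i=0
  #.... -> #   bit 16 = 1  t=2,i=2
  .#### -> #   bit 15 = 1  t=0,i=10
  .###. -> #   bit 14 = 1  t=6,i=1
  .##.# -> .   bit 13 = 0  t=1,i=3
  .##.. -> #   bit 12 = 1  t=2,i=0
  .#.## -> .   bit 11 = 0  t=3,i=1
  .#.#. -> .   bit 10 = 0  t=1,i=9
  .#..# -> .   bit 9 = 0  t=0,i=7
  .#... -> #   bit 8 = 1  t=1,i=11
  ..### -> .   bit 7 = 0  t=0,i=9
  ..##. -> .   bit 6 = 0  t=1,i=2
  ..#.# -> #   bit 5 = 1  t=4,i=10
  ..#.. -> #   bit 4 = 1  t=0,i=6
  ...## -> .   bit 3 = 0  t=1,i=1
  ...#. -> #   bit 2 = 1  t=2,i=4
  ....# -> #   bit 1 = 1  t=2,i=3
  ..... -> #   bit 0 = 1  t=9,i=7
  bits 01010000011011111101000100110111 = 1349505335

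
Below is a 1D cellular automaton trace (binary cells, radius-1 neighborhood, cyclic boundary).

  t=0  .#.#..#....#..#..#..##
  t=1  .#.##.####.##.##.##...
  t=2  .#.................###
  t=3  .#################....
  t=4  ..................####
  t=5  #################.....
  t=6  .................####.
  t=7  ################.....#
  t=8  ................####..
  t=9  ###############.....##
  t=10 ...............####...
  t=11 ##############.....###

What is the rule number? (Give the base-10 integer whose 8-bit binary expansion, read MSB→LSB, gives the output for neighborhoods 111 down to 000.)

  nb ###: next=.  (t=1,i=7, bit7=0)
  nb ##.: next=.  (t=0,i=21, bit6=0)
  nb #.#: next=.  (t=0,i=0, bit5=0)
  nb #..: next=#  (t=0,i=4, bit4=1)
  nb .##: next=.  (t=0,i=20, bit3=0)
  nb .#.: next=#  (t=0,i=1, bit2=1)
  nb ..#: next=.  (t=0,i=5, bit1=0)
  nb ...: next=#  (t=0,i=8, bit0=1)
  bits 00010101 = 21

21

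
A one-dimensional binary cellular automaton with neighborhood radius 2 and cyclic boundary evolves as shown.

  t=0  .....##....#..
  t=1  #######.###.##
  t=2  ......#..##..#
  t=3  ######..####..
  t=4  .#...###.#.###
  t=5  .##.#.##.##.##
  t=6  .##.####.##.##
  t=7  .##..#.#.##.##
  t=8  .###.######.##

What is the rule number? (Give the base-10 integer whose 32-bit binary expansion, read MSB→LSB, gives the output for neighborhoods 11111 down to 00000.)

  [31] ##### => .  t=1,i=0
  [30] ####. => .  t=1,i=5
  [29] ###.# => #  t=1,i=6
  [28] ###.. => #  t=3,i=5
  [27] ##.## => .  t=1,i=7
  [26] ##.#. => .  t=4,i=0
  [25] ##..# => #  t=2,i=11
  [24] ##... => .  t=0,i=7
  [23] #.### => .  t=1,i=8
  [22] #.##. => #  t=5,i=1
  [21] #.#.# => #  t=4,i=9
  [20] #.#.. => #  t=4,i=1
  [19] #..## => #  t=2,i=8
  [18] #..#. => .  t=2,i=12
  [17] #...# => .  t=4,i=3
  [16] #.... => #  t=0,i=8
  [15] .#### => #  t=1,i=13
  [14] .###. => #  t=1,i=9
  [13] .##.# => #  t=5,i=2
  [12] .##.. => #  t=0,i=6
  [11] .#.## => #  t=4,i=10
  [10] .#.#. => #  t=7,i=6
  [9] .#..# => .  t=2,i=7
  [8] .#... => #  t=0,i=12
  [7] ..### => .  t=3,i=0
  [6] ..##. => #  t=0,i=5
  [5] ..#.# => #  t=7,i=5
  [4] ..#.. => .  t=0,i=11
  [3] ...## => #  t=0,i=4
  [2] ...#. => #  t=0,i=10
  [1] ....# => #  t=0,i=3
  [0] ..... => #  t=0,i=0
  bits 00110010011110011111110101101111 = 846855535

846855535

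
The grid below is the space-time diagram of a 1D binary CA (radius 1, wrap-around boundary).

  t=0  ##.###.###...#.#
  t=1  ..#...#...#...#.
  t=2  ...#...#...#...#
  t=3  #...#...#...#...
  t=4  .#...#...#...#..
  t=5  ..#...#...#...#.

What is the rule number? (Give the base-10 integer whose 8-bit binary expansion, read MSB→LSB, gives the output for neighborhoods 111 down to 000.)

48

  ### -> .   bit 7 = 0  t=0,i=0
  ##. -> .   bit 6 = 0  t=0,i=1
  #.# -> #   bit 5 = 1  t=0,i=2
  #.. -> #   bit 4 = 1  t=0,i=10
  .## -> .   bit 3 = 0  t=0,i=3
  .#. -> .   bit 2 = 0  t=0,i=13
  ..# -> .   bit 1 = 0  t=0,i=12
  ... -> .   bit 0 = 0  t=0,i=11
  bits 00110000 = 48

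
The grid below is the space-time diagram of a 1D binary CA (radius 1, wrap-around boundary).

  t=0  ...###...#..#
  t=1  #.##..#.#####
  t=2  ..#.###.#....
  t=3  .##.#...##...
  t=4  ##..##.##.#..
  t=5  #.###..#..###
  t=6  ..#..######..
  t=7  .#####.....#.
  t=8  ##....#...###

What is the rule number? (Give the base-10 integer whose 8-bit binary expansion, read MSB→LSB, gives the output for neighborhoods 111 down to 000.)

  [7] ### => .  t=0,i=4
  [6] ##. => .  t=0,i=5
  [5] #.# => .  t=1,i=1
  [4] #.. => #  t=0,i=0
  [3] .## => #  t=0,i=3
  [2] .#. => #  t=0,i=9
  [1] ..# => #  t=0,i=2
  [0] ... => .  t=0,i=1
  bits 00011110 = 30

30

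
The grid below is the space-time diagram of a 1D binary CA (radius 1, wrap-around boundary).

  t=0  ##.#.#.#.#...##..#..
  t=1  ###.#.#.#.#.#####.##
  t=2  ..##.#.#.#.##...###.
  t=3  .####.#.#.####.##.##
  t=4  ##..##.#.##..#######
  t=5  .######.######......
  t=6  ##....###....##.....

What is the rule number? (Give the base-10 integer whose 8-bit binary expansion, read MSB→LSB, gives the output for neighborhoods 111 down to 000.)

122

  ###|.  b7=0 t=1,i=0
  ##.|#  b6=1 t=0,i=1
  #.#|#  b5=1 t=0,i=2
  #..|#  b4=1 t=0,i=10
  .##|#  b3=1 t=0,i=0
  .#.|.  b2=0 t=0,i=3
  ..#|#  b1=1 t=0,i=12
  ...|.  b0=0 t=0,i=11
  bits 01111010 = 122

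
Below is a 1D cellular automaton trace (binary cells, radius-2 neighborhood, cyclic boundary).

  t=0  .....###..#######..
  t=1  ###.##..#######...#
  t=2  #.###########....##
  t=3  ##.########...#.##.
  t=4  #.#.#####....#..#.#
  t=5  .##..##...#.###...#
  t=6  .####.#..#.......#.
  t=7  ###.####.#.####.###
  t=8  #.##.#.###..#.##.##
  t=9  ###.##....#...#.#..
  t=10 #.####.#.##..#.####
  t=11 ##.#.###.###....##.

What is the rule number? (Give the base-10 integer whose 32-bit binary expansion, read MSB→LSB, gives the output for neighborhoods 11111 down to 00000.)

  ##### -> #   bit 31 = 1  t=0,i=12
  ####. -> .   bit 30 = 0  t=0,i=15
  ###.# -> #   bit 29 = 1  t=1,i=2
  ###.. -> .   bit 28 = 0  t=0,i=7
  ##.## -> #   bit 27 = 1  t=1,i=3
  ##.#. -> #   bit 26 = 1  t=4,i=1
  ##..# -> #   bit 25 = 1  t=0,i=8
  ##... -> .   bit 24 = 0  t=0,i=17
  #.### -> .   bit 23 = 0  t=2,i=2
  #.##. -> #   bit 22 = 1  t=1,i=4
  #.#.# -> #   bit 21 = 1  t=4,i=2
  #.#.. -> #   bit 20 = 1  t=6,i=6
  #..## -> #   bit 19 = 1  t=0,i=9
  #..#. -> .   bit 18 = 0  t=4,i=15
  #...# -> .   bit 17 = 0  t=1,i=16
  #.... -> #   bit 16 = 1  t=0,i=18
  .#### -> #   bit 15 = 1  t=0,i=11
  .###. -> .   bit 14 = 0  t=0,i=6
  .##.# -> .   bit 13 = 0  t=3,i=1
  .##.. -> #   bit 12 = 1  t=1,i=5
  .#.## -> .   bit 11 = 0  t=3,i=15
  .#.#. -> #   bit 10 = 1  t=9,i=15
  .#..# -> #   bit 9 = 1  t=4,i=14
  .#... -> .   bit 8 = 0  t=6,i=10
  ..### -> #   bit 7 = 1  t=0,i=5
  ..##. -> .   bit 6 = 0  t=5,i=5
  ..#.# -> .   bit 5 = 0  t=3,i=14
  ..#.. -> #   bit 4 = 1  t=4,i=13
  ...## -> #   bit 3 = 1  t=0,i=4
  ...#. -> #   bit 2 = 1  t=3,i=13
  ....# -> .   bit 1 = 0  t=0,i=3
  ..... -> #   bit 0 = 1  t=0,i=0
  bits 10101110011110011001011010011101 = 2927203997

2927203997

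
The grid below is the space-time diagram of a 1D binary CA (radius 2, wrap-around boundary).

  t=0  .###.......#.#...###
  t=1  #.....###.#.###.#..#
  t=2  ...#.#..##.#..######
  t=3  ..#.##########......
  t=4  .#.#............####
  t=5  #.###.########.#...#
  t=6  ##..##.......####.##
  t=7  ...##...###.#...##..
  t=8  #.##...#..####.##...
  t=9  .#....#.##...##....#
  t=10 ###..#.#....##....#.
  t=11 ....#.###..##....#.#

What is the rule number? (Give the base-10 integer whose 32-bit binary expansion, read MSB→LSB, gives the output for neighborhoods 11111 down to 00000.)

740044621

  ##### -> .   bit 31 = 0  t=2,i=16
  ####. -> .   bit 30 = 0  t=2,i=18
  ###.# -> #   bit 29 = 1  t=0,i=19
  ###.. -> .   bit 28 = 0  t=0,i=3
  ##.## -> #   bit 27 = 1  t=0,i=0
  ##.#. -> #   bit 26 = 1  t=1,i=9
  ##..# -> .   bit 25 = 0  t=6,i=2
  ##... -> .   bit 24 = 0  t=0,i=4
  #.### -> .   bit 23 = 0  t=0,i=1
  #.##. -> .   bit 22 = 0  t=8,i=2
  #.#.# -> .   bit 21 = 0  t=1,i=10
  #.#.. -> #   bit 20 = 1  t=0,i=13
  #..## -> #   bit 19 = 1  t=1,i=18
  #..#. -> #   bit 18 = 1  t=10,i=4
  #...# -> .   bit 17 = 0  t=0,i=15
  #.... -> .   bit 16 = 0  t=0,i=5
  .#### -> .   bit 15 = 0  t=2,i=15
  .###. -> .   bit 14 = 0  t=0,i=2
  .##.# -> #   bit 13 = 1  t=2,i=9
  .##.. -> .   bit 12 = 0  t=1,i=0
  .#.## -> #   bit 11 = 1  t=1,i=11
  .#.#. -> #   bit 10 = 1  t=0,i=12
  .#..# -> #   bit 9 = 1  t=1,i=17
  .#... -> #   bit 8 = 1  t=0,i=14
  ..### -> .   bit 7 = 0  t=0,i=17
  ..##. -> #   bit 6 = 1  t=1,i=19
  ..#.# -> .   bit 5 = 0  t=0,i=11
  ..#.. -> .   bit 4 = 0  t=8,i=7
  ...## -> #   bit 3 = 1  t=0,i=16
  ...#. -> #   bit 2 = 1  t=0,i=10
  ....# -> .   bit 1 = 0  t=0,i=9
  ..... -> #   bit 0 = 1  t=0,i=6
  bits 00101100000111000010111101001101 = 740044621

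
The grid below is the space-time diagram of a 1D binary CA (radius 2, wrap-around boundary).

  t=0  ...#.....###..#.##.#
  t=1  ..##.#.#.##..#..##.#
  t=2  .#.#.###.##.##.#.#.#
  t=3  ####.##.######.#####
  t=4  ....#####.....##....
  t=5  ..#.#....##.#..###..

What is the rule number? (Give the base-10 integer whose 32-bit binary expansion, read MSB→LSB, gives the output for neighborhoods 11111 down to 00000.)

167605398

  #####|.  b31=0 t=3,i=0
  ####.|.  b30=0 t=3,i=2
  ###.#|.  b29=0 t=2,i=7
  ###..|.  b28=0 t=0,i=11
  ##.##|#  b27=1 t=2,i=8
  ##.#.|.  b26=0 t=0,i=18
  ##..#|.  b25=0 t=0,i=12
  ##...|#  b24=1 t=4,i=9
  #.###|#  b23=1 t=2,i=5
  #.##.|#  b22=1 t=0,i=16
  #.#.#|#  b21=1 t=1,i=5
  #.#..|#  b20=1 t=0,i=19
  #..##|#  b19=1 t=1,i=1
  #..#.|#  b18=1 t=0,i=13
  #...#|.  b17=0 t=0,i=1
  #....|#  b16=1 t=0,i=5
  .####|.  b15=0 t=3,i=9
  .###.|#  b14=1 t=0,i=10
  .##.#|#  b13=1 t=0,i=17
  .##..|#  b12=1 t=1,i=10
  .#.##|.  b11=0 t=0,i=15
  .#.#.|#  b10=1 t=1,i=6
  .#..#|.  b9=0 t=1,i=0
  .#...|.  b8=0 t=0,i=0
  ..###|#  b7=1 t=0,i=9
  ..##.|.  b6=0 t=1,i=2
  ..#.#|.  b5=0 t=0,i=14
  ..#..|#  b4=1 t=0,i=3
  ...##|.  b3=0 t=0,i=8
  ...#.|#  b2=1 t=0,i=2
  ....#|#  b1=1 t=0,i=7
  .....|.  b0=0 t=0,i=6
  bits 00001001111111010111010010010110 = 167605398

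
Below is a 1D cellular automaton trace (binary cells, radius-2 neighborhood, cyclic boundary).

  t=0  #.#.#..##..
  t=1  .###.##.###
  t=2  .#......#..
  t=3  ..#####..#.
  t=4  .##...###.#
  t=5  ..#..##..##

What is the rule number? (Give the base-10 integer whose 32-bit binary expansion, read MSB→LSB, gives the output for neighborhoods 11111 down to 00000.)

  #####|.  b31=0 t=3,i=4
  ####.|.  b30=0 t=3,i=5
  ###.#|.  b29=0 t=1,i=3
  ###..|#  b28=1 t=3,i=6
  ##.##|.  b27=0 t=1,i=0
  ##.#.|#  b26=1 t=4,i=9
  ##..#|#  b25=1 t=0,i=9
  ##...|.  b24=0 t=4,i=3
  #.###|#  b23=1 t=1,i=1
  #.##.|.  b22=0 t=1,i=5
  #.#.#|#  b21=1 t=0,i=2
  #.#..|.  b20=0 t=0,i=4
  #..##|#  b19=1 t=0,i=6
  #..#.|#  b18=1 t=0,i=10
  #...#|.  b17=0 t=2,i=10
  #....|#  b16=1 t=2,i=3
  .####|.  b15=0 t=3,i=3
  .###.|.  b14=0 t=1,i=2
  .##.#|.  b13=0 t=1,i=6
  .##..|#  b12=1 t=0,i=8
  .#.##|.  b11=0 t=4,i=0
  .#.#.|#  b10=1 t=0,i=1
  .#..#|#  b9=1 t=0,i=5
  .#...|#  b8=1 t=2,i=2
  ..###|#  b7=1 t=3,i=2
  ..##.|.  b6=0 t=0,i=7
  ..#.#|.  b5=0 t=0,i=0
  ..#..|.  b4=0 t=2,i=1
  ...##|#  b3=1 t=3,i=1
  ...#.|.  b2=0 t=2,i=0
  ....#|#  b1=1 t=2,i=6
  .....|#  b0=1 t=2,i=4
  bits 00010110101011010001011110001011 = 380442507

380442507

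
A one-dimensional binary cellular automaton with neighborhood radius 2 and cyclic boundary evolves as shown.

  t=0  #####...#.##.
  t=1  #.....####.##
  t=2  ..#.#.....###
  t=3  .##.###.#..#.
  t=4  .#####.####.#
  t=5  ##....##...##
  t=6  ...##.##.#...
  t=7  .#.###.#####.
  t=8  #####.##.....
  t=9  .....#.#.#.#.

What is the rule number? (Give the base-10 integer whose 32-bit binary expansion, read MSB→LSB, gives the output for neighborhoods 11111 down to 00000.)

213351270

  [31] ##### => .  t=0,i=2
  [30] ####. => .  t=0,i=3
  [29] ###.# => .  t=1,i=9
  [28] ###.. => .  t=0,i=4
  [27] ##.## => #  t=0,i=12
  [26] ##.#. => #  t=3,i=7
  [25] ##..# => .  t=2,i=0
  [24] ##... => .  t=0,i=5
  [23] #.### => #  t=0,i=0
  [22] #.##. => .  t=0,i=10
  [21] #.#.# => #  t=4,i=12
  [20] #.#.. => #  t=2,i=4
  [19] #..## => .  t=3,i=0
  [18] #..#. => #  t=2,i=1
  [17] #...# => #  t=0,i=6
  [16] #.... => #  t=1,i=2
  [15] .#### => .  t=0,i=1
  [14] .###. => #  t=1,i=12
  [13] .##.# => #  t=0,i=11
  [12] .##.. => #  t=5,i=7
  [11] .#.## => #  t=0,i=9
  [10] .#.#. => .  t=2,i=3
  [9] .#..# => #  t=3,i=9
  [8] .#... => #  t=2,i=5
  [7] ..### => .  t=1,i=6
  [6] ..##. => #  t=3,i=1
  [5] ..#.# => #  t=0,i=8
  [4] ..#.. => .  t=3,i=11
  [3] ...## => .  t=1,i=5
  [2] ...#. => #  t=0,i=7
  [1] ....# => #  t=1,i=4
  [0] ..... => .  t=1,i=3
  bits 00001100101101110111101101100110 = 213351270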